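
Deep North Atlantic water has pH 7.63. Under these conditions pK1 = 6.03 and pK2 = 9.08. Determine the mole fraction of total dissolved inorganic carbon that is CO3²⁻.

α₂ = 1 / (1 + [H⁺]/K2 + [H⁺]²/(K1K2)) = 1 / (1 + 10^+1.45 + 10^-0.15)
   = 1 / (1 + 28.184 + 0.70795) = 1/29.892 = 0.03345

α₂ = 0.0335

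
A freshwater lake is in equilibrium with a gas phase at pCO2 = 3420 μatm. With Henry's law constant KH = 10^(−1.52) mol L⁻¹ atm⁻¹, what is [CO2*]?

[CO2*] = 103 μmol/L

KH = 10^(−1.52) = 3.020×10^-2 mol L⁻¹ atm⁻¹
[CO2*] = KH · pCO2 = 3.020×10^-2 × 3420×10^-6 atm = 1.03×10^-4 mol/L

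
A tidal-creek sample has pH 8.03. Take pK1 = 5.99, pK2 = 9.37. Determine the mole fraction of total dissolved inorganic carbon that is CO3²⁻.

α₂ = 1 / (1 + [H⁺]/K2 + [H⁺]²/(K1K2)) = 1 / (1 + 10^+1.34 + 10^-0.70)
   = 1 / (1 + 21.878 + 0.19953) = 1/23.077 = 0.04333

α₂ = 0.0433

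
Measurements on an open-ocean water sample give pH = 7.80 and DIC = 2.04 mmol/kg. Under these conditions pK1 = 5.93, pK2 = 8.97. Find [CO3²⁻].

α₂ = 1 / (1 + [H⁺]/K2 + [H⁺]²/(K1K2)) = 1 / (1 + 10^+1.17 + 10^-0.70)
   = 1 / (1 + 14.791 + 0.19953) = 1/15.991 = 0.06254
[CO3²⁻] = α₂ × DIC = 0.06254 × 2.04 = 0.128 mmol/kg

[CO3²⁻] = 0.128 mmol/kg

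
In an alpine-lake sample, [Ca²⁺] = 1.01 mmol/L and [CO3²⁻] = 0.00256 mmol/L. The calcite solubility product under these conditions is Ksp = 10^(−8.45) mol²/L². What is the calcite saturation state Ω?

Ksp = 10^(−8.45) = 3.548×10^-9
Ω = [Ca²⁺][CO3²⁻]/Ksp = (1.01×10^-3)(0.00256×10^-3) / 3.548×10^-9 = 0.729

Ω = 0.729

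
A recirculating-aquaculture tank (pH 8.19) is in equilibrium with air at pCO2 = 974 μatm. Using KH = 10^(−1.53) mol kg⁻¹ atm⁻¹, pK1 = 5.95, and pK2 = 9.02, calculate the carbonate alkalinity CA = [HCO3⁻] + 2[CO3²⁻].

CA = 6.47 mmol/kg

[CO2*] = KH · pCO2 = 10^(−1.53) × 974×10^-6 = 2.874×10^-5 mol/kg
α₀ = 1/(1 + K1/[H⁺] + K1K2/[H⁺]²) = 1/(1 + 10^+2.24 + 10^+1.41) = 0.004988
DIC = [CO2*]/α₀ = 2.874×10^-5 / 0.004988 = 5.763 mmol/kg
CA = (α₁ + 2α₂)·DIC = (0.8668 + 2×0.1282) × 5.763 = 6.47 mmol/kg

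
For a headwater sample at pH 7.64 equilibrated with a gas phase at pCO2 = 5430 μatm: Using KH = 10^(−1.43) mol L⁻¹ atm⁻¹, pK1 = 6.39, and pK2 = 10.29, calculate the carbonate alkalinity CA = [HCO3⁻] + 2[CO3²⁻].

[CO2*] = KH · pCO2 = 10^(−1.43) × 5430×10^-6 = 2.017×10^-4 mol/L
α₀ = 1/(1 + K1/[H⁺] + K1K2/[H⁺]²) = 1/(1 + 10^+1.25 + 10^-1.40) = 0.05313
DIC = [CO2*]/α₀ = 2.017×10^-4 / 0.05313 = 3.797 mmol/L
CA = (α₁ + 2α₂)·DIC = (0.9448 + 2×0.002115) × 3.797 = 3.60 mmol/L

CA = 3.60 mmol/L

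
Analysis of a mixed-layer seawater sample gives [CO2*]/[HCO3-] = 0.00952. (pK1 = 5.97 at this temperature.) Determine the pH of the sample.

From K1 = [H⁺][HCO3-]/[CO2*]:  pH = pK1 − log₁₀([CO2*]/[HCO3-])
log₁₀(0.00952) = -2.021
pH = 5.97 − (-2.021) = 7.99

pH = 7.99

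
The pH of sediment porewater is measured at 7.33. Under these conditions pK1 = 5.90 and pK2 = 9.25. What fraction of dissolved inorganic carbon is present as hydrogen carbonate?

α₁ = 1 / (1 + [H⁺]/K1 + K2/[H⁺]) = 1 / (1 + 10^-1.43 + 10^-1.92)
   = 1 / (1 + 0.037154 + 0.012023) = 1/1.0492 = 0.9531

α₁ = 0.953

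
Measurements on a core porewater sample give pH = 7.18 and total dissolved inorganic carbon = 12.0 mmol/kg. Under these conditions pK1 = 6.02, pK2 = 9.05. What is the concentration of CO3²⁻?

[CO3²⁻] = 0.150 mmol/kg

α₂ = 1 / (1 + [H⁺]/K2 + [H⁺]²/(K1K2)) = 1 / (1 + 10^+1.87 + 10^+0.71)
   = 1 / (1 + 74.131 + 5.1286) = 1/80.260 = 0.01246
[CO3²⁻] = α₂ × DIC = 0.01246 × 12.0 = 0.150 mmol/kg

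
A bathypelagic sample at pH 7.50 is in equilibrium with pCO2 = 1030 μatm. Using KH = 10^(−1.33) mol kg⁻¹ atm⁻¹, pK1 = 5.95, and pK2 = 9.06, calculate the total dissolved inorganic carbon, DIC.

[CO2*] = KH · pCO2 = 10^(−1.33) × 1030×10^-6 = 4.818×10^-5 mol/kg
α₀ = 1/(1 + K1/[H⁺] + K1K2/[H⁺]²) = 1/(1 + 10^+1.55 + 10^-0.01) = 0.02670
DIC = [CO2*]/α₀ = 4.818×10^-5 / 0.02670 = 1.80 mmol/kg

DIC = 1.80 mmol/kg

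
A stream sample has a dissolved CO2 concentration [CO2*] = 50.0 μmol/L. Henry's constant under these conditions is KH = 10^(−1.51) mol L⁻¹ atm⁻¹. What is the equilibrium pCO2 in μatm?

pCO2 = 1620 μatm

KH = 10^(−1.51) = 3.090×10^-2 mol L⁻¹ atm⁻¹
pCO2 = [CO2*]/KH = 50.0×10^-6 / 3.090×10^-2 = 1.62×10^-3 atm = 1620 μatm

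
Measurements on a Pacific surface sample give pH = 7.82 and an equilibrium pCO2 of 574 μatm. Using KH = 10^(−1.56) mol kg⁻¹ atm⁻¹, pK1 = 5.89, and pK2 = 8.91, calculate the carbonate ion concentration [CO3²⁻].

[CO3²⁻] = 0.109 mmol/kg

[CO2*] = KH · pCO2 = 10^(−1.56) × 574×10^-6 = 1.581×10^-5 mol/kg
α₀ = 1/(1 + K1/[H⁺] + K1K2/[H⁺]²) = 1/(1 + 10^+1.93 + 10^+0.84) = 0.01075
DIC = [CO2*]/α₀ = 1.581×10^-5 / 0.01075 = 1.471 mmol/kg
[CO3²⁻] = α₂·DIC; α₂ = 0.07436, so [CO3²⁻] = 0.07436 × 1.471 = 0.109 mmol/kg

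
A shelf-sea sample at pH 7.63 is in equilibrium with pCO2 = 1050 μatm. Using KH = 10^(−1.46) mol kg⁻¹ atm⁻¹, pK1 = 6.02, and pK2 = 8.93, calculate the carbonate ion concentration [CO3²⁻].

[CO2*] = KH · pCO2 = 10^(−1.46) × 1050×10^-6 = 3.641×10^-5 mol/kg
α₀ = 1/(1 + K1/[H⁺] + K1K2/[H⁺]²) = 1/(1 + 10^+1.61 + 10^+0.31) = 0.02284
DIC = [CO2*]/α₀ = 3.641×10^-5 / 0.02284 = 1.594 mmol/kg
[CO3²⁻] = α₂·DIC; α₂ = 0.04664, so [CO3²⁻] = 0.04664 × 1.594 = 0.0743 mmol/kg

[CO3²⁻] = 0.0743 mmol/kg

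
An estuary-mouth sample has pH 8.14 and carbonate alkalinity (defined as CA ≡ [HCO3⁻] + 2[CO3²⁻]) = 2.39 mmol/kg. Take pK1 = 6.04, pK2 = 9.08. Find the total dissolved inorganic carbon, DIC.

DIC = 2.18 mmol/kg

CA = [HCO3⁻] + 2[CO3²⁻] = (α₁ + 2α₂)·DIC
At pH 8.14: [H⁺]/K1 = 10^-2.10 = 0.0079433, K2/[H⁺] = 10^-0.94 = 0.11482
α₁ = 1/(1 + 0.0079433 + 0.11482) = 1/1.1228 = 0.8907; α₂ = α₁·K2/[H⁺] = 0.1023
α₁ + 2α₂ = 1.0952
DIC = CA / (α₁ + 2α₂) = 2.39 / 1.0952 = 2.18 mmol/kg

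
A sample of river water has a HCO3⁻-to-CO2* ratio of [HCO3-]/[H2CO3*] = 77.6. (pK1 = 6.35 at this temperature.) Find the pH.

From K1 = [H⁺][HCO3-]/[H2CO3*]:  pH = pK1 + log₁₀([HCO3-]/[H2CO3*])
log₁₀(77.6) = +1.890
pH = 6.35 + (+1.890) = 8.24

pH = 8.24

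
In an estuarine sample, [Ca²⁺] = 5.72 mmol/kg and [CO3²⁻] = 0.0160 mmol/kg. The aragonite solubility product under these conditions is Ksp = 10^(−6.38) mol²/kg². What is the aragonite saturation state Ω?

Ω = 0.220

Ksp = 10^(−6.38) = 4.169×10^-7
Ω = [Ca²⁺][CO3²⁻]/Ksp = (5.72×10^-3)(0.0160×10^-3) / 4.169×10^-7 = 0.220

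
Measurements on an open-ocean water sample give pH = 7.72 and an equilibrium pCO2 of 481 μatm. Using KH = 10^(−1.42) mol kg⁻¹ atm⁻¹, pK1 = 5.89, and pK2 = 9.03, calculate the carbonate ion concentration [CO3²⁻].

[CO2*] = KH · pCO2 = 10^(−1.42) × 481×10^-6 = 1.829×10^-5 mol/kg
α₀ = 1/(1 + K1/[H⁺] + K1K2/[H⁺]²) = 1/(1 + 10^+1.83 + 10^+0.52) = 0.01390
DIC = [CO2*]/α₀ = 1.829×10^-5 / 0.01390 = 1.315 mmol/kg
[CO3²⁻] = α₂·DIC; α₂ = 0.04604, so [CO3²⁻] = 0.04604 × 1.315 = 0.0606 mmol/kg

[CO3²⁻] = 0.0606 mmol/kg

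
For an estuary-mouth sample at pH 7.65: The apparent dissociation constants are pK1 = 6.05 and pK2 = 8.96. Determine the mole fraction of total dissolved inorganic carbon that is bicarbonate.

α₁ = 1 / (1 + [H⁺]/K1 + K2/[H⁺]) = 1 / (1 + 10^-1.60 + 10^-1.31)
   = 1 / (1 + 0.025119 + 0.048978) = 1/1.0741 = 0.9310

α₁ = 0.931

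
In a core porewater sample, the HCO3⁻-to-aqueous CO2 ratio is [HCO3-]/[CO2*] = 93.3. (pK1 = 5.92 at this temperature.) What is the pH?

pH = 7.89

From K1 = [H⁺][HCO3-]/[CO2*]:  pH = pK1 + log₁₀([HCO3-]/[CO2*])
log₁₀(93.3) = +1.970
pH = 5.92 + (+1.970) = 7.89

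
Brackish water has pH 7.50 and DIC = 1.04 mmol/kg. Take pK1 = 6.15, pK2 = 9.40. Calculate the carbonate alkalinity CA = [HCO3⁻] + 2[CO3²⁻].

CA = [HCO3⁻] + 2[CO3²⁻] = (α₁ + 2α₂)·DIC
At pH 7.50: [H⁺]/K1 = 10^-1.35 = 0.044668, K2/[H⁺] = 10^-1.90 = 0.012589
α₁ = 1/(1 + 0.044668 + 0.012589) = 1/1.0573 = 0.9458; α₂ = α₁·K2/[H⁺] = 0.01191
α₁ + 2α₂ = 0.9697
CA = 0.9697 × 1.04 = 1.01 mmol/kg

CA = 1.01 mmol/kg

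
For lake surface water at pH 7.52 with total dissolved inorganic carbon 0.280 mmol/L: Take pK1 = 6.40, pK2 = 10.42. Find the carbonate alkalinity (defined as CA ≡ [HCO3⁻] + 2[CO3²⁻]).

CA = [HCO3⁻] + 2[CO3²⁻] = (α₁ + 2α₂)·DIC
At pH 7.52: [H⁺]/K1 = 10^-1.12 = 0.075858, K2/[H⁺] = 10^-2.90 = 0.0012589
α₁ = 1/(1 + 0.075858 + 0.0012589) = 1/1.0771 = 0.9284; α₂ = α₁·K2/[H⁺] = 0.001169
α₁ + 2α₂ = 0.9307
CA = 0.9307 × 0.280 = 0.261 mmol/L

CA = 0.261 mmol/L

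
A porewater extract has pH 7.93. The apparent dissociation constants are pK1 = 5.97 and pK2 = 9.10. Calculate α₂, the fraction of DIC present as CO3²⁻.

α₂ = 1 / (1 + [H⁺]/K2 + [H⁺]²/(K1K2)) = 1 / (1 + 10^+1.17 + 10^-0.79)
   = 1 / (1 + 14.791 + 0.16218) = 1/15.953 = 0.06268

α₂ = 0.0627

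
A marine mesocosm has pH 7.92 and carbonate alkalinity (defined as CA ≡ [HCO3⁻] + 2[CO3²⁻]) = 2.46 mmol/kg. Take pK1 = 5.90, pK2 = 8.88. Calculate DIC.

CA = [HCO3⁻] + 2[CO3²⁻] = (α₁ + 2α₂)·DIC
At pH 7.92: [H⁺]/K1 = 10^-2.02 = 0.0095499, K2/[H⁺] = 10^-0.96 = 0.10965
α₁ = 1/(1 + 0.0095499 + 0.10965) = 1/1.1192 = 0.8935; α₂ = α₁·K2/[H⁺] = 0.09797
α₁ + 2α₂ = 1.0894
DIC = CA / (α₁ + 2α₂) = 2.46 / 1.0894 = 2.26 mmol/kg

DIC = 2.26 mmol/kg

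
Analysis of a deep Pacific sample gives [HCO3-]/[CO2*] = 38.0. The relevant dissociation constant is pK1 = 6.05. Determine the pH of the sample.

pH = 7.63

From K1 = [H⁺][HCO3-]/[CO2*]:  pH = pK1 + log₁₀([HCO3-]/[CO2*])
log₁₀(38.0) = +1.580
pH = 6.05 + (+1.580) = 7.63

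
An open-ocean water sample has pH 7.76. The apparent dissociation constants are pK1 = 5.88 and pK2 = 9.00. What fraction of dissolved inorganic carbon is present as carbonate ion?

α₂ = 1 / (1 + [H⁺]/K2 + [H⁺]²/(K1K2)) = 1 / (1 + 10^+1.24 + 10^-0.64)
   = 1 / (1 + 17.378 + 0.22909) = 1/18.607 = 0.05374

α₂ = 0.0537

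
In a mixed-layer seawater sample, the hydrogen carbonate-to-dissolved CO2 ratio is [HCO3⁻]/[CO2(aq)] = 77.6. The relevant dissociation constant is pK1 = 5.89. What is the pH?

From K1 = [H⁺][HCO3⁻]/[CO2(aq)]:  pH = pK1 + log₁₀([HCO3⁻]/[CO2(aq)])
log₁₀(77.6) = +1.890
pH = 5.89 + (+1.890) = 7.78

pH = 7.78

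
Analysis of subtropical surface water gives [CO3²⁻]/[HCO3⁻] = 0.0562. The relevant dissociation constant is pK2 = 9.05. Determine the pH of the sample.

pH = 7.80

From K2 = [H⁺][CO3²⁻]/[HCO3⁻]:  pH = pK2 + log₁₀([CO3²⁻]/[HCO3⁻])
log₁₀(0.0562) = -1.250
pH = 9.05 + (-1.250) = 7.80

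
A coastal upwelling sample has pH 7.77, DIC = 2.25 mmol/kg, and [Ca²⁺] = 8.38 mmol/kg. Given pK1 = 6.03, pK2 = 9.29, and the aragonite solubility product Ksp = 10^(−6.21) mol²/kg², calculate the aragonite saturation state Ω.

α₂ = 1 / (1 + [H⁺]/K2 + [H⁺]²/(K1K2)) = 1 / (1 + 10^+1.52 + 10^-0.22)
   = 1 / (1 + 33.113 + 0.60256) = 1/34.716 = 0.02881
[CO3²⁻] = α₂ × DIC = 0.02881 × 2.25 = 0.06481 mmol/kg
Ksp = 10^(−6.21) = 6.166×10^-7
Ω = [Ca²⁺][CO3²⁻]/Ksp = (8.38×10^-3)(6.481×10^-5) / 6.166×10^-7 = 0.881

Ω = 0.881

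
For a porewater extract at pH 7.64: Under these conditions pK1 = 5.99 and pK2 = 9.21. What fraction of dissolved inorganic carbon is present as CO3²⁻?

α₂ = 0.0257

α₂ = 1 / (1 + [H⁺]/K2 + [H⁺]²/(K1K2)) = 1 / (1 + 10^+1.57 + 10^-0.08)
   = 1 / (1 + 37.154 + 0.83176) = 1/38.985 = 0.02565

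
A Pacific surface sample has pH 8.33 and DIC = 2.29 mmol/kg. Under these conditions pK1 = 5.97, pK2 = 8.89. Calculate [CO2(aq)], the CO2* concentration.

α₀ = 1 / (1 + K1/[H⁺] + K1K2/[H⁺]²) = 1 / (1 + 10^+2.36 + 10^+1.80)
   = 1 / (1 + 229.09 + 63.096) = 1/293.18 = 0.003411
[CO2*] = α₀ × DIC = 0.003411 × 2.29 = 0.00781 mmol/kg = 7.81 μmol/kg

[CO2*] = 7.81 μmol/kg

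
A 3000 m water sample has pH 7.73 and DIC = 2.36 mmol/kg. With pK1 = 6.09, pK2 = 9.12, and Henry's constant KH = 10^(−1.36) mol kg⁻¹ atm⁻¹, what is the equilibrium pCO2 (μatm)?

α₀ = 1 / (1 + K1/[H⁺] + K1K2/[H⁺]²) = 1 / (1 + 10^+1.64 + 10^+0.25)
   = 1 / (1 + 43.652 + 1.7783) = 1/46.430 = 0.02154
[CO2*] = α₀ × DIC = 0.02154 × 2.36 = 0.05083 mmol/kg
pCO2 = [CO2*]/KH = 5.083×10^-5 / 4.365×10^-2 = 1160 μatm

pCO2 = 1160 μatm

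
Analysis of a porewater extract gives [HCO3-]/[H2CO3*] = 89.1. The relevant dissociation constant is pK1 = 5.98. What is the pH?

From K1 = [H⁺][HCO3-]/[H2CO3*]:  pH = pK1 + log₁₀([HCO3-]/[H2CO3*])
log₁₀(89.1) = +1.950
pH = 5.98 + (+1.950) = 7.93

pH = 7.93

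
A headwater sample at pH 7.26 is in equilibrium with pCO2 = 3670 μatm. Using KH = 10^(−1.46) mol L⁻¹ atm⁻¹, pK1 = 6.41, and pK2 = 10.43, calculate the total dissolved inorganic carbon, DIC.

DIC = 1.03 mmol/L

[CO2*] = KH · pCO2 = 10^(−1.46) × 3670×10^-6 = 1.273×10^-4 mol/L
α₀ = 1/(1 + K1/[H⁺] + K1K2/[H⁺]²) = 1/(1 + 10^+0.85 + 10^-2.32) = 0.1237
DIC = [CO2*]/α₀ = 1.273×10^-4 / 0.1237 = 1.03 mmol/L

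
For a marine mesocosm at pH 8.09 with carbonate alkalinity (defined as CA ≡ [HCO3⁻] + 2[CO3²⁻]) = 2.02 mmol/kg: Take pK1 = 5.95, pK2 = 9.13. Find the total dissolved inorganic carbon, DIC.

DIC = 1.88 mmol/kg

CA = [HCO3⁻] + 2[CO3²⁻] = (α₁ + 2α₂)·DIC
At pH 8.09: [H⁺]/K1 = 10^-2.14 = 0.0072444, K2/[H⁺] = 10^-1.04 = 0.091201
α₁ = 1/(1 + 0.0072444 + 0.091201) = 1/1.0984 = 0.9104; α₂ = α₁·K2/[H⁺] = 0.08303
α₁ + 2α₂ = 1.0764
DIC = CA / (α₁ + 2α₂) = 2.02 / 1.0764 = 1.88 mmol/kg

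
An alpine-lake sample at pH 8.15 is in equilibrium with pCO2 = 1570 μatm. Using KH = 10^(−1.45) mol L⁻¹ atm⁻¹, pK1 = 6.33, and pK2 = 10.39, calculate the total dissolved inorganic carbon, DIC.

DIC = 3.76 mmol/L

[CO2*] = KH · pCO2 = 10^(−1.45) × 1570×10^-6 = 5.571×10^-5 mol/L
α₀ = 1/(1 + K1/[H⁺] + K1K2/[H⁺]²) = 1/(1 + 10^+1.82 + 10^-0.42) = 0.01483
DIC = [CO2*]/α₀ = 5.571×10^-5 / 0.01483 = 3.76 mmol/L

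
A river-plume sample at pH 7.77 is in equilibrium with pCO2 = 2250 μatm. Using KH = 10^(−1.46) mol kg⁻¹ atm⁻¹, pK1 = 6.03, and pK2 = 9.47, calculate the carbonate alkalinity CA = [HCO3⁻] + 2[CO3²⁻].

CA = 4.46 mmol/kg

[CO2*] = KH · pCO2 = 10^(−1.46) × 2250×10^-6 = 7.802×10^-5 mol/kg
α₀ = 1/(1 + K1/[H⁺] + K1K2/[H⁺]²) = 1/(1 + 10^+1.74 + 10^+0.04) = 0.01753
DIC = [CO2*]/α₀ = 7.802×10^-5 / 0.01753 = 4.451 mmol/kg
CA = (α₁ + 2α₂)·DIC = (0.9633 + 2×0.01922) × 4.451 = 4.46 mmol/kg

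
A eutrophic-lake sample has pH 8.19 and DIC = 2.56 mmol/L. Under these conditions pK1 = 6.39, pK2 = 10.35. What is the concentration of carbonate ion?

[CO3²⁻] = 17.3 μmol/L

α₂ = 1 / (1 + [H⁺]/K2 + [H⁺]²/(K1K2)) = 1 / (1 + 10^+2.16 + 10^+0.36)
   = 1 / (1 + 144.54 + 2.2909) = 1/147.83 = 0.006764
[CO3²⁻] = α₂ × DIC = 0.006764 × 2.56 = 0.0173 mmol/L = 17.3 μmol/L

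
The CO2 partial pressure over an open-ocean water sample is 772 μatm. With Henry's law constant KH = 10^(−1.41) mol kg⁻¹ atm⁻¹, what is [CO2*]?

[CO2*] = 30.0 μmol/kg

KH = 10^(−1.41) = 3.890×10^-2 mol kg⁻¹ atm⁻¹
[CO2*] = KH · pCO2 = 3.890×10^-2 × 772×10^-6 atm = 3.00×10^-5 mol/kg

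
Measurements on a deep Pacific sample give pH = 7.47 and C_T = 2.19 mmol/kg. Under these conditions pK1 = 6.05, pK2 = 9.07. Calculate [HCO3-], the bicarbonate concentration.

[HCO3⁻] = 2.06 mmol/kg

α₁ = 1 / (1 + [H⁺]/K1 + K2/[H⁺]) = 1 / (1 + 10^-1.42 + 10^-1.60)
   = 1 / (1 + 0.038019 + 0.025119) = 1/1.0631 = 0.9406
[HCO3⁻] = α₁ × DIC = 0.9406 × 2.19 = 2.06 mmol/kg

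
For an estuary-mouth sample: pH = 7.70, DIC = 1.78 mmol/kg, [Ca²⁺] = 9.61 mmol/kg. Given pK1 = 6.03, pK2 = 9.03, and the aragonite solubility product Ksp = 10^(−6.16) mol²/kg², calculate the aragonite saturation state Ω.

Ω = 1.08

α₂ = 1 / (1 + [H⁺]/K2 + [H⁺]²/(K1K2)) = 1 / (1 + 10^+1.33 + 10^-0.34)
   = 1 / (1 + 21.380 + 0.45709) = 1/22.837 = 0.04379
[CO3²⁻] = α₂ × DIC = 0.04379 × 1.78 = 0.07794 mmol/kg
Ksp = 10^(−6.16) = 6.918×10^-7
Ω = [Ca²⁺][CO3²⁻]/Ksp = (9.61×10^-3)(7.794×10^-5) / 6.918×10^-7 = 1.08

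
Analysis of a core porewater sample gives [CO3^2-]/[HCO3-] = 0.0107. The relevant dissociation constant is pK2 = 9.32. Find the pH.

From K2 = [H⁺][CO3^2-]/[HCO3-]:  pH = pK2 + log₁₀([CO3^2-]/[HCO3-])
log₁₀(0.0107) = -1.971
pH = 9.32 + (-1.971) = 7.35

pH = 7.35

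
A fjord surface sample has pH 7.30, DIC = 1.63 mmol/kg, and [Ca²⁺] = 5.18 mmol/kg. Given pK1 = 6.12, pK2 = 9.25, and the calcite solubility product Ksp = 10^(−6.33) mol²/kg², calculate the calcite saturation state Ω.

Ω = 0.188

α₂ = 1 / (1 + [H⁺]/K2 + [H⁺]²/(K1K2)) = 1 / (1 + 10^+1.95 + 10^+0.77)
   = 1 / (1 + 89.125 + 5.8884) = 1/96.014 = 0.01042
[CO3²⁻] = α₂ × DIC = 0.01042 × 1.63 = 0.01698 mmol/kg = 16.98 μmol/kg
Ksp = 10^(−6.33) = 4.677×10^-7
Ω = [Ca²⁺][CO3²⁻]/Ksp = (5.18×10^-3)(1.698×10^-5) / 4.677×10^-7 = 0.188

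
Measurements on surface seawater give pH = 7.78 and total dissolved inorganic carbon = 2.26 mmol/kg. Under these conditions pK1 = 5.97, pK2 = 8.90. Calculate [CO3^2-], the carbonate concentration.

[CO3²⁻] = 0.157 mmol/kg

α₂ = 1 / (1 + [H⁺]/K2 + [H⁺]²/(K1K2)) = 1 / (1 + 10^+1.12 + 10^-0.69)
   = 1 / (1 + 13.183 + 0.20417) = 1/14.387 = 0.06951
[CO3²⁻] = α₂ × DIC = 0.06951 × 2.26 = 0.157 mmol/kg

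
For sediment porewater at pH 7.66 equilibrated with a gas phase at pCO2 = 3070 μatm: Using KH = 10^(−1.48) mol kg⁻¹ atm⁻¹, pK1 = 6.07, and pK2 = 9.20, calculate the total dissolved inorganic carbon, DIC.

[CO2*] = KH · pCO2 = 10^(−1.48) × 3070×10^-6 = 1.017×10^-4 mol/kg
α₀ = 1/(1 + K1/[H⁺] + K1K2/[H⁺]²) = 1/(1 + 10^+1.59 + 10^+0.05) = 0.02437
DIC = [CO2*]/α₀ = 1.017×10^-4 / 0.02437 = 4.17 mmol/kg

DIC = 4.17 mmol/kg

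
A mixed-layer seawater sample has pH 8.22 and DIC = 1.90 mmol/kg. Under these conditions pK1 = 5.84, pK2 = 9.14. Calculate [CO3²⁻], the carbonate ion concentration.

α₂ = 1 / (1 + [H⁺]/K2 + [H⁺]²/(K1K2)) = 1 / (1 + 10^+0.92 + 10^-1.46)
   = 1 / (1 + 8.3176 + 0.034674) = 1/9.3523 = 0.1069
[CO3²⁻] = α₂ × DIC = 0.1069 × 1.90 = 0.203 mmol/kg

[CO3²⁻] = 0.203 mmol/kg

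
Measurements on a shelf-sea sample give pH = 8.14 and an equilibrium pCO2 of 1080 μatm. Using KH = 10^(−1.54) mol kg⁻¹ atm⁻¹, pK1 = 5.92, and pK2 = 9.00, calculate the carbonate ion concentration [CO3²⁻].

[CO2*] = KH · pCO2 = 10^(−1.54) × 1080×10^-6 = 3.115×10^-5 mol/kg
α₀ = 1/(1 + K1/[H⁺] + K1K2/[H⁺]²) = 1/(1 + 10^+2.22 + 10^+1.36) = 0.005267
DIC = [CO2*]/α₀ = 3.115×10^-5 / 0.005267 = 5.914 mmol/kg
[CO3²⁻] = α₂·DIC; α₂ = 0.1207, so [CO3²⁻] = 0.1207 × 5.914 = 0.714 mmol/kg

[CO3²⁻] = 0.714 mmol/kg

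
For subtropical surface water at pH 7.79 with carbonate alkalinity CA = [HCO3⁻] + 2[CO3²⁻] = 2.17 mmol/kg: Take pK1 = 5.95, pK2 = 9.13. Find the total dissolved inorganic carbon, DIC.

CA = [HCO3⁻] + 2[CO3²⁻] = (α₁ + 2α₂)·DIC
At pH 7.79: [H⁺]/K1 = 10^-1.84 = 0.014454, K2/[H⁺] = 10^-1.34 = 0.045709
α₁ = 1/(1 + 0.014454 + 0.045709) = 1/1.0602 = 0.9433; α₂ = α₁·K2/[H⁺] = 0.04311
α₁ + 2α₂ = 1.0295
DIC = CA / (α₁ + 2α₂) = 2.17 / 1.0295 = 2.11 mmol/kg

DIC = 2.11 mmol/kg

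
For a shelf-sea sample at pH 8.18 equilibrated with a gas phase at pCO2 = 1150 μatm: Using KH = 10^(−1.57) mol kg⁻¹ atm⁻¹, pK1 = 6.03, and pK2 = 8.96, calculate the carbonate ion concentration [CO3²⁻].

[CO2*] = KH · pCO2 = 10^(−1.57) × 1150×10^-6 = 3.095×10^-5 mol/kg
α₀ = 1/(1 + K1/[H⁺] + K1K2/[H⁺]²) = 1/(1 + 10^+2.15 + 10^+1.37) = 0.006035
DIC = [CO2*]/α₀ = 3.095×10^-5 / 0.006035 = 5.129 mmol/kg
[CO3²⁻] = α₂·DIC; α₂ = 0.1415, so [CO3²⁻] = 0.1415 × 5.129 = 0.726 mmol/kg

[CO3²⁻] = 0.726 mmol/kg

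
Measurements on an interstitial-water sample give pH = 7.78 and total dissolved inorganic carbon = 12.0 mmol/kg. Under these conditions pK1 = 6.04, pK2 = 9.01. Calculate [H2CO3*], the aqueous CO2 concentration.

α₀ = 1 / (1 + K1/[H⁺] + K1K2/[H⁺]²) = 1 / (1 + 10^+1.74 + 10^+0.51)
   = 1 / (1 + 54.954 + 3.2359) = 1/59.190 = 0.01689
[CO2*] = α₀ × DIC = 0.01689 × 12.0 = 0.203 mmol/kg

[CO2*] = 0.203 mmol/kg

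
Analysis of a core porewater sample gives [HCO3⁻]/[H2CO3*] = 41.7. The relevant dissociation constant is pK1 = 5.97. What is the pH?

From K1 = [H⁺][HCO3⁻]/[H2CO3*]:  pH = pK1 + log₁₀([HCO3⁻]/[H2CO3*])
log₁₀(41.7) = +1.620
pH = 5.97 + (+1.620) = 7.59

pH = 7.59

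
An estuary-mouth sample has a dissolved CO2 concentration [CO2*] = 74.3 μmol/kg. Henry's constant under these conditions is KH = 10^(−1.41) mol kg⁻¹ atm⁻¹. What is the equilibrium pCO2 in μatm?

KH = 10^(−1.41) = 3.890×10^-2 mol kg⁻¹ atm⁻¹
pCO2 = [CO2*]/KH = 74.3×10^-6 / 3.890×10^-2 = 1.91×10^-3 atm = 1910 μatm

pCO2 = 1910 μatm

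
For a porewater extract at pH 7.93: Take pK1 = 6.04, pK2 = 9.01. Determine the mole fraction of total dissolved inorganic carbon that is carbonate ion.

α₂ = 1 / (1 + [H⁺]/K2 + [H⁺]²/(K1K2)) = 1 / (1 + 10^+1.08 + 10^-0.81)
   = 1 / (1 + 12.023 + 0.15488) = 1/13.178 = 0.07589

α₂ = 0.0759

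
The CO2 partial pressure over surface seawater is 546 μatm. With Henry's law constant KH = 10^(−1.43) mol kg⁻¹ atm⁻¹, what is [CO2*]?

[CO2*] = 20.3 μmol/kg

KH = 10^(−1.43) = 3.715×10^-2 mol kg⁻¹ atm⁻¹
[CO2*] = KH · pCO2 = 3.715×10^-2 × 546×10^-6 atm = 2.03×10^-5 mol/kg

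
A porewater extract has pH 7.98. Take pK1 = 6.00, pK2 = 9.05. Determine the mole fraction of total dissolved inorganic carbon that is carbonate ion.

α₂ = 0.0777

α₂ = 1 / (1 + [H⁺]/K2 + [H⁺]²/(K1K2)) = 1 / (1 + 10^+1.07 + 10^-0.91)
   = 1 / (1 + 11.749 + 0.12303) = 1/12.872 = 0.07769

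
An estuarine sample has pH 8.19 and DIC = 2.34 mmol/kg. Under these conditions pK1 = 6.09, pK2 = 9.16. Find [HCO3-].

α₁ = 1 / (1 + [H⁺]/K1 + K2/[H⁺]) = 1 / (1 + 10^-2.10 + 10^-0.97)
   = 1 / (1 + 0.0079433 + 0.10715) = 1/1.1151 = 0.8968
[HCO3⁻] = α₁ × DIC = 0.8968 × 2.34 = 2.10 mmol/kg

[HCO3⁻] = 2.10 mmol/kg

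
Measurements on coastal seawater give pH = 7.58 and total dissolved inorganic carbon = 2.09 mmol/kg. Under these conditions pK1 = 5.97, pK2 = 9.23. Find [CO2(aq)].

[CO2*] = 0.0490 mmol/kg

α₀ = 1 / (1 + K1/[H⁺] + K1K2/[H⁺]²) = 1 / (1 + 10^+1.61 + 10^-0.04)
   = 1 / (1 + 40.738 + 0.91201) = 1/42.650 = 0.02345
[CO2*] = α₀ × DIC = 0.02345 × 2.09 = 0.0490 mmol/kg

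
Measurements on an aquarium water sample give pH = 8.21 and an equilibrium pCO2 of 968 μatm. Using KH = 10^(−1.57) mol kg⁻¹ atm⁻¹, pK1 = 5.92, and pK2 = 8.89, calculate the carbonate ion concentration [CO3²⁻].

[CO2*] = KH · pCO2 = 10^(−1.57) × 968×10^-6 = 2.605×10^-5 mol/kg
α₀ = 1/(1 + K1/[H⁺] + K1K2/[H⁺]²) = 1/(1 + 10^+2.29 + 10^+1.61) = 0.004224
DIC = [CO2*]/α₀ = 2.605×10^-5 / 0.004224 = 6.168 mmol/kg
[CO3²⁻] = α₂·DIC; α₂ = 0.1721, so [CO3²⁻] = 0.1721 × 6.168 = 1.06 mmol/kg

[CO3²⁻] = 1.06 mmol/kg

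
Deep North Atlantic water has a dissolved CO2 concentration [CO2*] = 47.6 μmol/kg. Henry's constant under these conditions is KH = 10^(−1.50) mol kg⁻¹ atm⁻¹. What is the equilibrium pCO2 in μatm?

pCO2 = 1510 μatm

KH = 10^(−1.50) = 3.162×10^-2 mol kg⁻¹ atm⁻¹
pCO2 = [CO2*]/KH = 47.6×10^-6 / 3.162×10^-2 = 1.51×10^-3 atm = 1510 μatm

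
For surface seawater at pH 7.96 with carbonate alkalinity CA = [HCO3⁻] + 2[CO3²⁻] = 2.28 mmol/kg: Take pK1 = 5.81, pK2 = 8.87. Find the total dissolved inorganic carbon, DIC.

CA = [HCO3⁻] + 2[CO3²⁻] = (α₁ + 2α₂)·DIC
At pH 7.96: [H⁺]/K1 = 10^-2.15 = 0.0070795, K2/[H⁺] = 10^-0.91 = 0.12303
α₁ = 1/(1 + 0.0070795 + 0.12303) = 1/1.1301 = 0.8849; α₂ = α₁·K2/[H⁺] = 0.1089
α₁ + 2α₂ = 1.1026
DIC = CA / (α₁ + 2α₂) = 2.28 / 1.1026 = 2.07 mmol/kg

DIC = 2.07 mmol/kg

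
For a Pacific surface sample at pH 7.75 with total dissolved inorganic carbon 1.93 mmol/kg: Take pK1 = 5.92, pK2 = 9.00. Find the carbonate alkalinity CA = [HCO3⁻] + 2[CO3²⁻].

CA = [HCO3⁻] + 2[CO3²⁻] = (α₁ + 2α₂)·DIC
At pH 7.75: [H⁺]/K1 = 10^-1.83 = 0.014791, K2/[H⁺] = 10^-1.25 = 0.056234
α₁ = 1/(1 + 0.014791 + 0.056234) = 1/1.0710 = 0.9337; α₂ = α₁·K2/[H⁺] = 0.05250
α₁ + 2α₂ = 1.0387
CA = 1.0387 × 1.93 = 2.00 mmol/kg

CA = 2.00 mmol/kg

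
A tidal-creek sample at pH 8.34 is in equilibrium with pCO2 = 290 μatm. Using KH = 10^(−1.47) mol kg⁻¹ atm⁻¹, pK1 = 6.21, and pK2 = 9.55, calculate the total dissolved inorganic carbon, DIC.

[CO2*] = KH · pCO2 = 10^(−1.47) × 290×10^-6 = 9.826×10^-6 mol/kg
α₀ = 1/(1 + K1/[H⁺] + K1K2/[H⁺]²) = 1/(1 + 10^+2.13 + 10^+0.92) = 0.006934
DIC = [CO2*]/α₀ = 9.826×10^-6 / 0.006934 = 1.42 mmol/kg

DIC = 1.42 mmol/kg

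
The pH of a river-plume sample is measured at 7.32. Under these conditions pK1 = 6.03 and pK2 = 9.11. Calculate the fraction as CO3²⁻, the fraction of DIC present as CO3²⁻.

α₂ = 1 / (1 + [H⁺]/K2 + [H⁺]²/(K1K2)) = 1 / (1 + 10^+1.79 + 10^+0.50)
   = 1 / (1 + 61.660 + 3.1623) = 1/65.822 = 0.01519

α₂ = 0.0152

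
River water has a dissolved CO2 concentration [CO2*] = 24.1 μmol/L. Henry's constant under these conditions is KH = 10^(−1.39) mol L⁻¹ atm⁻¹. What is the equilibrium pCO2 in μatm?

pCO2 = 592 μatm

KH = 10^(−1.39) = 4.074×10^-2 mol L⁻¹ atm⁻¹
pCO2 = [CO2*]/KH = 24.1×10^-6 / 4.074×10^-2 = 5.92×10^-4 atm = 592 μatm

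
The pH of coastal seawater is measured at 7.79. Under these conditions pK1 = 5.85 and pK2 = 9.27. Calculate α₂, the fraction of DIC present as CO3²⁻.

α₂ = 1 / (1 + [H⁺]/K2 + [H⁺]²/(K1K2)) = 1 / (1 + 10^+1.48 + 10^-0.46)
   = 1 / (1 + 30.200 + 0.34674) = 1/31.546 = 0.03170

α₂ = 0.0317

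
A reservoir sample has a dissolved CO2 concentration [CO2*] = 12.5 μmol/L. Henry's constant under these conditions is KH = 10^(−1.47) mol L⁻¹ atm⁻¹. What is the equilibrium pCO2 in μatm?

pCO2 = 369 μatm

KH = 10^(−1.47) = 3.388×10^-2 mol L⁻¹ atm⁻¹
pCO2 = [CO2*]/KH = 12.5×10^-6 / 3.388×10^-2 = 3.69×10^-4 atm = 369 μatm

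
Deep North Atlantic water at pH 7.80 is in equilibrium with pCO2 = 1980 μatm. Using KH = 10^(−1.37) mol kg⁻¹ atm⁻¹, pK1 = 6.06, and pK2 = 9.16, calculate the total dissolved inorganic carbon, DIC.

[CO2*] = KH · pCO2 = 10^(−1.37) × 1980×10^-6 = 8.446×10^-5 mol/kg
α₀ = 1/(1 + K1/[H⁺] + K1K2/[H⁺]²) = 1/(1 + 10^+1.74 + 10^+0.38) = 0.01714
DIC = [CO2*]/α₀ = 8.446×10^-5 / 0.01714 = 4.93 mmol/kg

DIC = 4.93 mmol/kg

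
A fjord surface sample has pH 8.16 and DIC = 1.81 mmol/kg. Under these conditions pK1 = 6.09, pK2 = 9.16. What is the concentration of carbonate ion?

α₂ = 1 / (1 + [H⁺]/K2 + [H⁺]²/(K1K2)) = 1 / (1 + 10^+1.00 + 10^-1.07)
   = 1 / (1 + 10.000 + 0.085114) = 1/11.085 = 0.09021
[CO3²⁻] = α₂ × DIC = 0.09021 × 1.81 = 0.163 mmol/kg

[CO3²⁻] = 0.163 mmol/kg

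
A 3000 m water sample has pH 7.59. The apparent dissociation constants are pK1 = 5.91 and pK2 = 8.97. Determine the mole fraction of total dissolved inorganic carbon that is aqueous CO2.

α₀ = 1 / (1 + K1/[H⁺] + K1K2/[H⁺]²) = 1 / (1 + 10^+1.68 + 10^+0.30)
   = 1 / (1 + 47.863 + 1.9953) = 1/50.858 = 0.01966

α₀ = 0.0197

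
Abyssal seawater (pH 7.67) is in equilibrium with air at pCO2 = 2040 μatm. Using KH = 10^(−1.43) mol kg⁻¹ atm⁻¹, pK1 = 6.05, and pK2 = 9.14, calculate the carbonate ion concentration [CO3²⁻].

[CO3²⁻] = 0.107 mmol/kg

[CO2*] = KH · pCO2 = 10^(−1.43) × 2040×10^-6 = 7.579×10^-5 mol/kg
α₀ = 1/(1 + K1/[H⁺] + K1K2/[H⁺]²) = 1/(1 + 10^+1.62 + 10^+0.15) = 0.02268
DIC = [CO2*]/α₀ = 7.579×10^-5 / 0.02268 = 3.342 mmol/kg
[CO3²⁻] = α₂·DIC; α₂ = 0.03203, so [CO3²⁻] = 0.03203 × 3.342 = 0.107 mmol/kg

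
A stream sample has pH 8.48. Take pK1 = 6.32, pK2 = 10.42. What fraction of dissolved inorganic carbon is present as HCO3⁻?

α₁ = 1 / (1 + [H⁺]/K1 + K2/[H⁺]) = 1 / (1 + 10^-2.16 + 10^-1.94)
   = 1 / (1 + 0.0069183 + 0.011482) = 1/1.0184 = 0.9819

α₁ = 0.982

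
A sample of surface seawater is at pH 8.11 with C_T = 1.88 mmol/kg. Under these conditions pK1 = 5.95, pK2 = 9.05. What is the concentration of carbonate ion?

[CO3²⁻] = 0.192 mmol/kg

α₂ = 1 / (1 + [H⁺]/K2 + [H⁺]²/(K1K2)) = 1 / (1 + 10^+0.94 + 10^-1.22)
   = 1 / (1 + 8.7096 + 0.060256) = 1/9.7699 = 0.1024
[CO3²⁻] = α₂ × DIC = 0.1024 × 1.88 = 0.192 mmol/kg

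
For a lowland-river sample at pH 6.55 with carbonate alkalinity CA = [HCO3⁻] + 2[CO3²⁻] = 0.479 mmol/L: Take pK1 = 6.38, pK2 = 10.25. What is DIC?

DIC = 0.803 mmol/L

CA = [HCO3⁻] + 2[CO3²⁻] = (α₁ + 2α₂)·DIC
At pH 6.55: [H⁺]/K1 = 10^-0.17 = 0.67608, K2/[H⁺] = 10^-3.70 = 0.00019953
α₁ = 1/(1 + 0.67608 + 0.00019953) = 1/1.6763 = 0.5966; α₂ = α₁·K2/[H⁺] = 0.0001190
α₁ + 2α₂ = 0.5968
DIC = CA / (α₁ + 2α₂) = 0.479 / 0.5968 = 0.803 mmol/L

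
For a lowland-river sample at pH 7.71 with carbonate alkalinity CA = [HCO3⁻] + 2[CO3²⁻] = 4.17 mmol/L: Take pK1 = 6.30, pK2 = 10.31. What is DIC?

DIC = 4.32 mmol/L

CA = [HCO3⁻] + 2[CO3²⁻] = (α₁ + 2α₂)·DIC
At pH 7.71: [H⁺]/K1 = 10^-1.41 = 0.038905, K2/[H⁺] = 10^-2.60 = 0.0025119
α₁ = 1/(1 + 0.038905 + 0.0025119) = 1/1.0414 = 0.9602; α₂ = α₁·K2/[H⁺] = 0.002412
α₁ + 2α₂ = 0.9651
DIC = CA / (α₁ + 2α₂) = 4.17 / 0.9651 = 4.32 mmol/L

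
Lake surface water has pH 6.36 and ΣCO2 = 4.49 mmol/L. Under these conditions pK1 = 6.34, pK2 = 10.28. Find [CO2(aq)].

[CO2*] = 2.19 mmol/L

α₀ = 1 / (1 + K1/[H⁺] + K1K2/[H⁺]²) = 1 / (1 + 10^+0.02 + 10^-3.90)
   = 1 / (1 + 1.0471 + 0.00012589) = 1/2.0473 = 0.4885
[CO2*] = α₀ × DIC = 0.4885 × 4.49 = 2.19 mmol/L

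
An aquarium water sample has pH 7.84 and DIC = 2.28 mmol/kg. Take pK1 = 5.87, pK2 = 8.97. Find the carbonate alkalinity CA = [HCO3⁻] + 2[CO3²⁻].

CA = [HCO3⁻] + 2[CO3²⁻] = (α₁ + 2α₂)·DIC
At pH 7.84: [H⁺]/K1 = 10^-1.97 = 0.010715, K2/[H⁺] = 10^-1.13 = 0.074131
α₁ = 1/(1 + 0.010715 + 0.074131) = 1/1.0848 = 0.9218; α₂ = α₁·K2/[H⁺] = 0.06833
α₁ + 2α₂ = 1.0585
CA = 1.0585 × 2.28 = 2.41 mmol/kg

CA = 2.41 mmol/kg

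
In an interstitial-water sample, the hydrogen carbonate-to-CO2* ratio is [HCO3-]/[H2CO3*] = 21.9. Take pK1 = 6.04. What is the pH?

From K1 = [H⁺][HCO3-]/[H2CO3*]:  pH = pK1 + log₁₀([HCO3-]/[H2CO3*])
log₁₀(21.9) = +1.340
pH = 6.04 + (+1.340) = 7.38

pH = 7.38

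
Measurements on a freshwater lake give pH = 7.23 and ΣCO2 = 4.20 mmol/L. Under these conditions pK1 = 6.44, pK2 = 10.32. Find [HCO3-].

[HCO3⁻] = 3.61 mmol/L

α₁ = 1 / (1 + [H⁺]/K1 + K2/[H⁺]) = 1 / (1 + 10^-0.79 + 10^-3.09)
   = 1 / (1 + 0.16218 + 0.00081283) = 1/1.1630 = 0.8598
[HCO3⁻] = α₁ × DIC = 0.8598 × 4.20 = 3.61 mmol/L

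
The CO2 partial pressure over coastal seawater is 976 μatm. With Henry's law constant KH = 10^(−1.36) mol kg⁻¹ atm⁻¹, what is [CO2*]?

KH = 10^(−1.36) = 4.365×10^-2 mol kg⁻¹ atm⁻¹
[CO2*] = KH · pCO2 = 4.365×10^-2 × 976×10^-6 atm = 4.26×10^-5 mol/kg

[CO2*] = 42.6 μmol/kg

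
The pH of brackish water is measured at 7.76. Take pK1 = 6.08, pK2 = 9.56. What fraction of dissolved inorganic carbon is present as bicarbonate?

α₁ = 1 / (1 + [H⁺]/K1 + K2/[H⁺]) = 1 / (1 + 10^-1.68 + 10^-1.80)
   = 1 / (1 + 0.020893 + 0.015849) = 1/1.0367 = 0.9646

α₁ = 0.965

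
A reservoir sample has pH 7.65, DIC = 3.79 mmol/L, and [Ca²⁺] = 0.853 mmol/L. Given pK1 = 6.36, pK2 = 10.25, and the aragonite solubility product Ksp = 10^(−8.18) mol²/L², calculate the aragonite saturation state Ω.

α₂ = 1 / (1 + [H⁺]/K2 + [H⁺]²/(K1K2)) = 1 / (1 + 10^+2.60 + 10^+1.31)
   = 1 / (1 + 398.11 + 20.417) = 1/419.52 = 0.002384
[CO3²⁻] = α₂ × DIC = 0.002384 × 3.79 = 0.009034 mmol/L = 9.034 μmol/L
Ksp = 10^(−8.18) = 6.607×10^-9
Ω = [Ca²⁺][CO3²⁻]/Ksp = (0.853×10^-3)(9.034×10^-6) / 6.607×10^-9 = 1.17

Ω = 1.17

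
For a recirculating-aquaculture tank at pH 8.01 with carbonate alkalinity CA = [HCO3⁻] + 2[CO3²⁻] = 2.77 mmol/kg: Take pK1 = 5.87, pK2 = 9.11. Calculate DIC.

DIC = 2.60 mmol/kg

CA = [HCO3⁻] + 2[CO3²⁻] = (α₁ + 2α₂)·DIC
At pH 8.01: [H⁺]/K1 = 10^-2.14 = 0.0072444, K2/[H⁺] = 10^-1.10 = 0.079433
α₁ = 1/(1 + 0.0072444 + 0.079433) = 1/1.0867 = 0.9202; α₂ = α₁·K2/[H⁺] = 0.07310
α₁ + 2α₂ = 1.0664
DIC = CA / (α₁ + 2α₂) = 2.77 / 1.0664 = 2.60 mmol/kg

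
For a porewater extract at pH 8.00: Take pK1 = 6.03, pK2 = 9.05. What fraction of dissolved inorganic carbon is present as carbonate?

α₂ = 1 / (1 + [H⁺]/K2 + [H⁺]²/(K1K2)) = 1 / (1 + 10^+1.05 + 10^-0.92)
   = 1 / (1 + 11.220 + 0.12023) = 1/12.340 = 0.08103

α₂ = 0.0810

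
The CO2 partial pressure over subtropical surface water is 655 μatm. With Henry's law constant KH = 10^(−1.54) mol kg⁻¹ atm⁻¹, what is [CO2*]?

KH = 10^(−1.54) = 2.884×10^-2 mol kg⁻¹ atm⁻¹
[CO2*] = KH · pCO2 = 2.884×10^-2 × 655×10^-6 atm = 1.89×10^-5 mol/kg

[CO2*] = 18.9 μmol/kg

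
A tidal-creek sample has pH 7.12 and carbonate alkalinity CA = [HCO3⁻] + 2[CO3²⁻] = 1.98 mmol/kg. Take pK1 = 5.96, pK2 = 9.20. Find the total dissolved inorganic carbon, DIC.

CA = [HCO3⁻] + 2[CO3²⁻] = (α₁ + 2α₂)·DIC
At pH 7.12: [H⁺]/K1 = 10^-1.16 = 0.069183, K2/[H⁺] = 10^-2.08 = 0.0083176
α₁ = 1/(1 + 0.069183 + 0.0083176) = 1/1.0775 = 0.9281; α₂ = α₁·K2/[H⁺] = 0.007719
α₁ + 2α₂ = 0.9435
DIC = CA / (α₁ + 2α₂) = 1.98 / 0.9435 = 2.10 mmol/kg

DIC = 2.10 mmol/kg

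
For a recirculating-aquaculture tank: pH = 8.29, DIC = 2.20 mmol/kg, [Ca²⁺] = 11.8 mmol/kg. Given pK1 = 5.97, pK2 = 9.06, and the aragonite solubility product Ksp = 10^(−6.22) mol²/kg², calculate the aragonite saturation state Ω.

Ω = 6.23

α₂ = 1 / (1 + [H⁺]/K2 + [H⁺]²/(K1K2)) = 1 / (1 + 10^+0.77 + 10^-1.55)
   = 1 / (1 + 5.8884 + 0.028184) = 1/6.9166 = 0.1446
[CO3²⁻] = α₂ × DIC = 0.1446 × 2.20 = 0.3181 mmol/kg
Ksp = 10^(−6.22) = 6.026×10^-7
Ω = [Ca²⁺][CO3²⁻]/Ksp = (11.8×10^-3)(3.181×10^-4) / 6.026×10^-7 = 6.23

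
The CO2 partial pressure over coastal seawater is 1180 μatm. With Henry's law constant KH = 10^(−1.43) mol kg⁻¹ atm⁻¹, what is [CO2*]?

KH = 10^(−1.43) = 3.715×10^-2 mol kg⁻¹ atm⁻¹
[CO2*] = KH · pCO2 = 3.715×10^-2 × 1180×10^-6 atm = 4.38×10^-5 mol/kg

[CO2*] = 43.8 μmol/kg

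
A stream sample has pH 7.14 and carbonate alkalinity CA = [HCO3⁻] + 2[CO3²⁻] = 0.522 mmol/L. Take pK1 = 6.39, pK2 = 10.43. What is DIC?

DIC = 0.614 mmol/L

CA = [HCO3⁻] + 2[CO3²⁻] = (α₁ + 2α₂)·DIC
At pH 7.14: [H⁺]/K1 = 10^-0.75 = 0.17783, K2/[H⁺] = 10^-3.29 = 0.00051286
α₁ = 1/(1 + 0.17783 + 0.00051286) = 1/1.1783 = 0.8487; α₂ = α₁·K2/[H⁺] = 0.0004352
α₁ + 2α₂ = 0.8495
DIC = CA / (α₁ + 2α₂) = 0.522 / 0.8495 = 0.614 mmol/L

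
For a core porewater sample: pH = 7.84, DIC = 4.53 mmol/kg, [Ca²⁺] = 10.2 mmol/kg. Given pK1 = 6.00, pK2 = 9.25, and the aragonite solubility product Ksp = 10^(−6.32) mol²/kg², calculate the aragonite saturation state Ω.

α₂ = 1 / (1 + [H⁺]/K2 + [H⁺]²/(K1K2)) = 1 / (1 + 10^+1.41 + 10^-0.43)
   = 1 / (1 + 25.704 + 0.37154) = 1/27.075 = 0.03693
[CO3²⁻] = α₂ × DIC = 0.03693 × 4.53 = 0.1673 mmol/kg
Ksp = 10^(−6.32) = 4.786×10^-7
Ω = [Ca²⁺][CO3²⁻]/Ksp = (10.2×10^-3)(1.673×10^-4) / 4.786×10^-7 = 3.57

Ω = 3.57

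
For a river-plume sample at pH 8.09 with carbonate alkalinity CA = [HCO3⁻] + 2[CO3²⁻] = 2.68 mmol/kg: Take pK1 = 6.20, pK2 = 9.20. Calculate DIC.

CA = [HCO3⁻] + 2[CO3²⁻] = (α₁ + 2α₂)·DIC
At pH 8.09: [H⁺]/K1 = 10^-1.89 = 0.012882, K2/[H⁺] = 10^-1.11 = 0.077625
α₁ = 1/(1 + 0.012882 + 0.077625) = 1/1.0905 = 0.9170; α₂ = α₁·K2/[H⁺] = 0.07118
α₁ + 2α₂ = 1.0594
DIC = CA / (α₁ + 2α₂) = 2.68 / 1.0594 = 2.53 mmol/kg

DIC = 2.53 mmol/kg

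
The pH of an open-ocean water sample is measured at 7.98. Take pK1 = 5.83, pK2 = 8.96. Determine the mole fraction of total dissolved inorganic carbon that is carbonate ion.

α₂ = 0.0942

α₂ = 1 / (1 + [H⁺]/K2 + [H⁺]²/(K1K2)) = 1 / (1 + 10^+0.98 + 10^-1.17)
   = 1 / (1 + 9.5499 + 0.067608) = 1/10.618 = 0.09418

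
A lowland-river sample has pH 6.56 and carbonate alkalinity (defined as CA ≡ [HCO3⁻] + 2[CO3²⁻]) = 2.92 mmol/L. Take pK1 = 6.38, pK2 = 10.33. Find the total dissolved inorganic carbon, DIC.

CA = [HCO3⁻] + 2[CO3²⁻] = (α₁ + 2α₂)·DIC
At pH 6.56: [H⁺]/K1 = 10^-0.18 = 0.66069, K2/[H⁺] = 10^-3.77 = 0.00016982
α₁ = 1/(1 + 0.66069 + 0.00016982) = 1/1.6609 = 0.6021; α₂ = α₁·K2/[H⁺] = 0.0001023
α₁ + 2α₂ = 0.6023
DIC = CA / (α₁ + 2α₂) = 2.92 / 0.6023 = 4.85 mmol/L

DIC = 4.85 mmol/L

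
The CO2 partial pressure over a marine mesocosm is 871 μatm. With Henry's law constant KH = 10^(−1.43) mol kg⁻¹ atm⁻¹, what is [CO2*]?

KH = 10^(−1.43) = 3.715×10^-2 mol kg⁻¹ atm⁻¹
[CO2*] = KH · pCO2 = 3.715×10^-2 × 871×10^-6 atm = 3.24×10^-5 mol/kg

[CO2*] = 32.4 μmol/kg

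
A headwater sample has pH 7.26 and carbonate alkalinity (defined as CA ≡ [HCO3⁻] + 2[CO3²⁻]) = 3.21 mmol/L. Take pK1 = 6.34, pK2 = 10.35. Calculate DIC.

CA = [HCO3⁻] + 2[CO3²⁻] = (α₁ + 2α₂)·DIC
At pH 7.26: [H⁺]/K1 = 10^-0.92 = 0.12023, K2/[H⁺] = 10^-3.09 = 0.00081283
α₁ = 1/(1 + 0.12023 + 0.00081283) = 1/1.1210 = 0.8920; α₂ = α₁·K2/[H⁺] = 0.0007251
α₁ + 2α₂ = 0.8935
DIC = CA / (α₁ + 2α₂) = 3.21 / 0.8935 = 3.59 mmol/L

DIC = 3.59 mmol/L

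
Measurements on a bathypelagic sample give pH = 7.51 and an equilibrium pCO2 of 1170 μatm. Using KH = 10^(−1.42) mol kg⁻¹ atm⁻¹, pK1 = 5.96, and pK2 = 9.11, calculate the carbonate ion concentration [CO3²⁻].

[CO2*] = KH · pCO2 = 10^(−1.42) × 1170×10^-6 = 4.448×10^-5 mol/kg
α₀ = 1/(1 + K1/[H⁺] + K1K2/[H⁺]²) = 1/(1 + 10^+1.55 + 10^-0.05) = 0.02676
DIC = [CO2*]/α₀ = 4.448×10^-5 / 0.02676 = 1.662 mmol/kg
[CO3²⁻] = α₂·DIC; α₂ = 0.02385, so [CO3²⁻] = 0.02385 × 1.662 = 0.0396 mmol/kg

[CO3²⁻] = 0.0396 mmol/kg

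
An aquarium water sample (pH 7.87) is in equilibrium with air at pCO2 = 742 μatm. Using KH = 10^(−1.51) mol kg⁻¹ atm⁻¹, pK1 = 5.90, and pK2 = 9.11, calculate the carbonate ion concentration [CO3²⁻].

[CO3²⁻] = 0.123 mmol/kg

[CO2*] = KH · pCO2 = 10^(−1.51) × 742×10^-6 = 2.293×10^-5 mol/kg
α₀ = 1/(1 + K1/[H⁺] + K1K2/[H⁺]²) = 1/(1 + 10^+1.97 + 10^+0.73) = 0.01003
DIC = [CO2*]/α₀ = 2.293×10^-5 / 0.01003 = 2.286 mmol/kg
[CO3²⁻] = α₂·DIC; α₂ = 0.05387, so [CO3²⁻] = 0.05387 × 2.286 = 0.123 mmol/kg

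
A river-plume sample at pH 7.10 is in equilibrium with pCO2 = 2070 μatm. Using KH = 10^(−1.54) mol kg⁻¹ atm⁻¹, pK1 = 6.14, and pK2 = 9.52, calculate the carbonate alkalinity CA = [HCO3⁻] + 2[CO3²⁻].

CA = 0.549 mmol/kg

[CO2*] = KH · pCO2 = 10^(−1.54) × 2070×10^-6 = 5.970×10^-5 mol/kg
α₀ = 1/(1 + K1/[H⁺] + K1K2/[H⁺]²) = 1/(1 + 10^+0.96 + 10^-1.46) = 0.09848
DIC = [CO2*]/α₀ = 5.970×10^-5 / 0.09848 = 0.6062 mmol/kg
CA = (α₁ + 2α₂)·DIC = (0.8981 + 2×0.003415) × 0.6062 = 0.549 mmol/kg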